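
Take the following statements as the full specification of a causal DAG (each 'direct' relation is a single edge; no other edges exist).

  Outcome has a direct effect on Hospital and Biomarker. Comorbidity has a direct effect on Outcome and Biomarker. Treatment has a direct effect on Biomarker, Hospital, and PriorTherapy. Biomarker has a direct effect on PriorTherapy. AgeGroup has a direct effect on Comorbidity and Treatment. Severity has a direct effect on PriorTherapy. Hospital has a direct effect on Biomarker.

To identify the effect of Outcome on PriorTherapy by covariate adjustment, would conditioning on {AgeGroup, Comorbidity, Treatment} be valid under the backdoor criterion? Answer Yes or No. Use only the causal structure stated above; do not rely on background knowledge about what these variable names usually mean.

Yes

Backdoor paths from Outcome to PriorTherapy (paths whose first edge points into Outcome):
  P1: Outcome <- Comorbidity <- AgeGroup -> Treatment -> Hospital -> Biomarker -> PriorTherapy
  P2: Outcome <- Comorbidity <- AgeGroup -> Treatment -> Biomarker -> PriorTherapy
  P3: Outcome <- Comorbidity <- AgeGroup -> Treatment -> PriorTherapy
  P4: Outcome <- Comorbidity -> Biomarker <- Treatment -> PriorTherapy
  P5: Outcome <- Comorbidity -> Biomarker <- Hospital <- Treatment -> PriorTherapy
  P6: Outcome <- Comorbidity -> Biomarker -> PriorTherapy
Condition 1 (no descendant of Outcome in the set): holds — descendants of Outcome are {Biomarker, Hospital, PriorTherapy}; none are in {AgeGroup, Comorbidity, Treatment}.
Condition 2 (every backdoor path blocked by {AgeGroup, Comorbidity, Treatment}):
  P1: blocked at chain node Comorbidity ∈ conditioning set.
  P2: blocked at chain node Comorbidity ∈ conditioning set.
  P3: blocked at chain node Comorbidity ∈ conditioning set.
  P4: blocked at fork node Comorbidity ∈ conditioning set.
  P5: blocked at fork node Comorbidity ∈ conditioning set.
  P6: blocked at fork node Comorbidity ∈ conditioning set.
{AgeGroup, Comorbidity, Treatment} satisfies the backdoor criterion.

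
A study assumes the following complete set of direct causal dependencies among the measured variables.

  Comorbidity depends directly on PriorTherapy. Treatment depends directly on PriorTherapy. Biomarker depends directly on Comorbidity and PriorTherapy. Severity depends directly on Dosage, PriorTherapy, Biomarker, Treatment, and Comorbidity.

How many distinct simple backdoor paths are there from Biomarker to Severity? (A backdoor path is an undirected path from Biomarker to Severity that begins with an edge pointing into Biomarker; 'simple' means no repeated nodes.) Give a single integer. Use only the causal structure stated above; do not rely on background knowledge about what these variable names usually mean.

A backdoor path from Biomarker to Severity is any simple undirected path whose first edge points into Biomarker (i.e. leaves Biomarker via a parent).
Parents of Biomarker: {Comorbidity, PriorTherapy}.
Enumerating:
  P1: Biomarker <- PriorTherapy -> Treatment -> Severity
  P2: Biomarker <- PriorTherapy -> Comorbidity -> Severity
  P3: Biomarker <- PriorTherapy -> Severity
  P4: Biomarker <- Comorbidity <- PriorTherapy -> Treatment -> Severity
  P5: Biomarker <- Comorbidity <- PriorTherapy -> Severity
  P6: Biomarker <- Comorbidity -> Severity
That exhausts the simple backdoor paths. Count: 6.

6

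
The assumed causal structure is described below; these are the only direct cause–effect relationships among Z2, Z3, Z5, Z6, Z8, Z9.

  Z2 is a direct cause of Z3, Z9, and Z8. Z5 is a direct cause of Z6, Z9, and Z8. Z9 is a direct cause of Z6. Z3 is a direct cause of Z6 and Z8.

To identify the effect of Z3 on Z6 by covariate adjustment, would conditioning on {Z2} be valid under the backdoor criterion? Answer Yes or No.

Yes

Backdoor paths from Z3 to Z6 (paths whose first edge points into Z3):
  P1: Z3 <- Z2 -> Z9 <- Z5 -> Z6
  P2: Z3 <- Z2 -> Z9 -> Z6
  P3: Z3 <- Z2 -> Z8 <- Z5 -> Z9 -> Z6
  P4: Z3 <- Z2 -> Z8 <- Z5 -> Z6
Condition 1 (no descendant of Z3 in the set): holds — descendants of Z3 are {Z6, Z8}; none are in {Z2}.
Condition 2 (every backdoor path blocked by {Z2}):
  P1: blocked at fork node Z2 ∈ conditioning set.
  P2: blocked at fork node Z2 ∈ conditioning set.
  P3: blocked at fork node Z2 ∈ conditioning set.
  P4: blocked at fork node Z2 ∈ conditioning set.
{Z2} satisfies the backdoor criterion.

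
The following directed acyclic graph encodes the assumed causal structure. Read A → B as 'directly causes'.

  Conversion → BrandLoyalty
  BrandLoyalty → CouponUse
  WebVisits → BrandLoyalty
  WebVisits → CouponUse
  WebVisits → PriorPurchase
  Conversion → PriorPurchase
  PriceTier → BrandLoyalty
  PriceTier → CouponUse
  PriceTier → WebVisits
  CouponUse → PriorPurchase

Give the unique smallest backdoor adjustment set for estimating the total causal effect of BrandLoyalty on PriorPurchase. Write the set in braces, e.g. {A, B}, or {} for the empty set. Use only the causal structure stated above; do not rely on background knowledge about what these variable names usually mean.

{Conversion, PriceTier, WebVisits}

Variables eligible for adjustment (non-descendants of BrandLoyalty, excluding BrandLoyalty and PriorPurchase): {Conversion, PriceTier, WebVisits}.
Backdoor paths from BrandLoyalty to PriorPurchase:
  P1: BrandLoyalty <- PriceTier -> WebVisits -> CouponUse -> PriorPurchase
  P2: BrandLoyalty <- PriceTier -> WebVisits -> PriorPurchase
  P3: BrandLoyalty <- PriceTier -> CouponUse <- WebVisits -> PriorPurchase
  P4: BrandLoyalty <- PriceTier -> CouponUse -> PriorPurchase
  P5: BrandLoyalty <- WebVisits <- PriceTier -> CouponUse -> PriorPurchase
  P6: BrandLoyalty <- WebVisits -> CouponUse -> PriorPurchase
  P7: BrandLoyalty <- WebVisits -> PriorPurchase
  P8: BrandLoyalty <- Conversion -> PriorPurchase
The empty set is not sufficient: P1 (BrandLoyalty <- PriceTier -> WebVisits -> CouponUse -> PriorPurchase) has no collider blocking it and no conditioned non-collider, so it is open.
Try {Conversion, PriceTier, WebVisits}:
  P1: blocked at fork node PriceTier ∈ conditioning set.
  P2: blocked at fork node PriceTier ∈ conditioning set.
  P3: blocked at fork node PriceTier ∈ conditioning set.
  P4: blocked at fork node PriceTier ∈ conditioning set.
  P5: blocked at chain node WebVisits ∈ conditioning set.
  P6: blocked at fork node WebVisits ∈ conditioning set.
  P7: blocked at fork node WebVisits ∈ conditioning set.
  P8: blocked at fork node Conversion ∈ conditioning set.
{Conversion, PriceTier, WebVisits} contains no descendant of BrandLoyalty and blocks every backdoor path.
Every element of {Conversion, PriceTier, WebVisits} is needed (dropping Conversion leaves P8 open; dropping PriceTier leaves P4 open; dropping WebVisits leaves P6 open), so no proper subset is valid.
Among all size-3 subsets of the eligible variables, only {Conversion, PriceTier, WebVisits} blocks every backdoor path, so it is the unique smallest valid adjustment set.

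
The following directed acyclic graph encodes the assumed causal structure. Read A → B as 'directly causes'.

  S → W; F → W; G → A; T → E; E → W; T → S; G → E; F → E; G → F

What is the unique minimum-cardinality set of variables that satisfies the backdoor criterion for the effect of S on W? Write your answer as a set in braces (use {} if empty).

Variables eligible for adjustment (non-descendants of S, excluding S and W): {A, E, F, G, T}.
Backdoor paths from S to W:
  P1: S <- T -> E <- G -> F -> W
  P2: S <- T -> E <- F -> W
  P3: S <- T -> E -> W
The empty set is not sufficient: P3 (S <- T -> E -> W) has no collider blocking it and no conditioned non-collider, so it is open.
Try {T}:
  P1: blocked at fork node T ∈ conditioning set.
  P2: blocked at fork node T ∈ conditioning set.
  P3: blocked at fork node T ∈ conditioning set.
{T} contains no descendant of S and blocks every backdoor path.
No other singleton works — e.g. {G} leaves P3 open — so {T} is the unique smallest valid adjustment set.

{T}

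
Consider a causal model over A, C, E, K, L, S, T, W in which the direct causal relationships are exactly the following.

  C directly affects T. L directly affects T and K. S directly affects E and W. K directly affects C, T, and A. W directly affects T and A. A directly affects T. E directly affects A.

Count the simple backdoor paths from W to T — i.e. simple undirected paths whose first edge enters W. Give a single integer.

4

A backdoor path from W to T is any simple undirected path whose first edge points into W (i.e. leaves W via a parent).
Parents of W: {S}.
Enumerating:
  P1: W <- S -> E -> A <- K <- L -> T
  P2: W <- S -> E -> A <- K -> C -> T
  P3: W <- S -> E -> A <- K -> T
  P4: W <- S -> E -> A -> T
That exhausts the simple backdoor paths. Count: 4.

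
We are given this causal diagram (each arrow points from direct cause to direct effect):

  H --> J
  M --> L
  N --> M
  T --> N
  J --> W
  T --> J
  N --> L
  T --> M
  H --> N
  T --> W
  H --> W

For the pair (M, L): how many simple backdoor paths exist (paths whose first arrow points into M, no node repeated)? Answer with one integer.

A backdoor path from M to L is any simple undirected path whose first edge points into M (i.e. leaves M via a parent).
Parents of M: {N, T}.
Enumerating:
  P1: M <- T -> J <- H -> N -> L
  P2: M <- T -> J -> W <- H -> N -> L
  P3: M <- T -> W <- H -> N -> L
  P4: M <- T -> W <- J <- H -> N -> L
  P5: M <- T -> N -> L
  P6: M <- N -> L
That exhausts the simple backdoor paths. Count: 6.

6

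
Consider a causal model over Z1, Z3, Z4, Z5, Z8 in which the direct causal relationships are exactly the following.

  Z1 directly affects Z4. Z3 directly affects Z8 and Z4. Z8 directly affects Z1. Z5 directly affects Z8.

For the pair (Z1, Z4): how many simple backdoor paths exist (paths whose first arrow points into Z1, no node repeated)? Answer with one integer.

A backdoor path from Z1 to Z4 is any simple undirected path whose first edge points into Z1 (i.e. leaves Z1 via a parent).
Parents of Z1: {Z8}.
Enumerating:
  P1: Z1 <- Z8 <- Z3 -> Z4
That exhausts the simple backdoor paths. Count: 1.

1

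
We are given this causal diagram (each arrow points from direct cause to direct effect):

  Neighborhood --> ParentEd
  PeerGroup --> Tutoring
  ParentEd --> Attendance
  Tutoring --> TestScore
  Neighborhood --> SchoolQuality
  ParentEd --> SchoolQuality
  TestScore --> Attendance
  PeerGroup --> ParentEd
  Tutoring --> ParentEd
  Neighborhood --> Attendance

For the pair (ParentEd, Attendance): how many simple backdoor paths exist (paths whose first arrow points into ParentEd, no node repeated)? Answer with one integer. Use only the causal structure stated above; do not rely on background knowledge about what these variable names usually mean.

3

A backdoor path from ParentEd to Attendance is any simple undirected path whose first edge points into ParentEd (i.e. leaves ParentEd via a parent).
Parents of ParentEd: {Neighborhood, PeerGroup, Tutoring}.
Enumerating:
  P1: ParentEd <- PeerGroup -> Tutoring -> TestScore -> Attendance
  P2: ParentEd <- Tutoring -> TestScore -> Attendance
  P3: ParentEd <- Neighborhood -> Attendance
That exhausts the simple backdoor paths. Count: 3.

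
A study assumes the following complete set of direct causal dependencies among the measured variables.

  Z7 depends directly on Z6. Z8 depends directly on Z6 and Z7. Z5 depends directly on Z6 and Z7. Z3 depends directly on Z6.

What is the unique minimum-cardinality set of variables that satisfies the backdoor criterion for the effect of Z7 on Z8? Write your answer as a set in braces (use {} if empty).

Variables eligible for adjustment (non-descendants of Z7, excluding Z7 and Z8): {Z3, Z6}.
Backdoor paths from Z7 to Z8:
  P1: Z7 <- Z6 -> Z8
The empty set is not sufficient: P1 (Z7 <- Z6 -> Z8) has no collider blocking it and no conditioned non-collider, so it is open.
Try {Z6}:
  P1: blocked at fork node Z6 ∈ conditioning set.
{Z6} contains no descendant of Z7 and blocks every backdoor path.
No other singleton works — e.g. {Z3} leaves P1 open — so {Z6} is the unique smallest valid adjustment set.

{Z6}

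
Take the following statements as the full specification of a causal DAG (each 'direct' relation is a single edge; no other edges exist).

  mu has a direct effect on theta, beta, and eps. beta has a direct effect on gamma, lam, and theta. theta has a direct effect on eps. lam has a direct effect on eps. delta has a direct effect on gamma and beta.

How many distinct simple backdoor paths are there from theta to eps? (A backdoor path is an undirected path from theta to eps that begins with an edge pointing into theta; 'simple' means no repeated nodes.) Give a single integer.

4

A backdoor path from theta to eps is any simple undirected path whose first edge points into theta (i.e. leaves theta via a parent).
Parents of theta: {beta, mu}.
Enumerating:
  P1: theta <- mu -> beta -> lam -> eps
  P2: theta <- mu -> eps
  P3: theta <- beta <- mu -> eps
  P4: theta <- beta -> lam -> eps
That exhausts the simple backdoor paths. Count: 4.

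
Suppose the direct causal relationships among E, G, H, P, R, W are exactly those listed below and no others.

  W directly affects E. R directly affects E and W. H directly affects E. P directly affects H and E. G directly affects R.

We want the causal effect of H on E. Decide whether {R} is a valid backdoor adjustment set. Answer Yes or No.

Backdoor paths from H to E (paths whose first edge points into H):
  P1: H <- P -> E
Condition 1 (no descendant of H in the set): holds — descendants of H are {E}; none are in {R}.
Condition 2 (every backdoor path blocked by {R}):
  P1: open — no interior node is in the conditioning set.
{R} does not satisfy the backdoor criterion.

No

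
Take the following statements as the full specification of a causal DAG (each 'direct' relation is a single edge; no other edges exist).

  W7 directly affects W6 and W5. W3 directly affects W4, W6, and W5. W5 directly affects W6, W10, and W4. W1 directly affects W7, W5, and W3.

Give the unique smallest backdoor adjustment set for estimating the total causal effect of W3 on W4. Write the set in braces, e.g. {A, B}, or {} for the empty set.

{W1}

Variables eligible for adjustment (non-descendants of W3, excluding W3 and W4): {W1, W7}.
Backdoor paths from W3 to W4:
  P1: W3 <- W1 -> W7 -> W5 -> W4
  P2: W3 <- W1 -> W7 -> W6 <- W5 -> W4
  P3: W3 <- W1 -> W5 -> W4
The empty set is not sufficient: P1 (W3 <- W1 -> W7 -> W5 -> W4) has no collider blocking it and no conditioned non-collider, so it is open.
Try {W1}:
  P1: blocked at fork node W1 ∈ conditioning set.
  P2: blocked at fork node W1 ∈ conditioning set.
  P3: blocked at fork node W1 ∈ conditioning set.
{W1} contains no descendant of W3 and blocks every backdoor path.
No other singleton works — e.g. {W7} leaves P3 open — so {W1} is the unique smallest valid adjustment set.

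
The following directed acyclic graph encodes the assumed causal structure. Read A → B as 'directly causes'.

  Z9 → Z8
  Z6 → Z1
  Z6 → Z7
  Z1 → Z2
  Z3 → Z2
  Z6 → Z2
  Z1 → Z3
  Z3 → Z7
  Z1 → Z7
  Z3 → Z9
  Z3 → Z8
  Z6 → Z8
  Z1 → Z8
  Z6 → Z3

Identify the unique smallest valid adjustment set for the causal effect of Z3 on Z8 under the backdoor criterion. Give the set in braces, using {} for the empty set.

Variables eligible for adjustment (non-descendants of Z3, excluding Z3 and Z8): {Z1, Z6}.
Backdoor paths from Z3 to Z8:
  P1: Z3 <- Z6 -> Z1 -> Z8
  P2: Z3 <- Z6 -> Z2 <- Z1 -> Z8
  P3: Z3 <- Z6 -> Z7 <- Z1 -> Z8
  P4: Z3 <- Z6 -> Z8
  P5: Z3 <- Z1 <- Z6 -> Z8
  P6: Z3 <- Z1 -> Z2 <- Z6 -> Z8
  P7: Z3 <- Z1 -> Z7 <- Z6 -> Z8
  P8: Z3 <- Z1 -> Z8
The empty set is not sufficient: P1 (Z3 <- Z6 -> Z1 -> Z8) has no collider blocking it and no conditioned non-collider, so it is open.
Try {Z1, Z6}:
  P1: blocked at fork node Z6 ∈ conditioning set.
  P2: blocked at fork node Z6 ∈ conditioning set.
  P3: blocked at fork node Z6 ∈ conditioning set.
  P4: blocked at fork node Z6 ∈ conditioning set.
  P5: blocked at chain node Z1 ∈ conditioning set.
  P6: blocked at fork node Z1 ∈ conditioning set.
  P7: blocked at fork node Z1 ∈ conditioning set.
  P8: blocked at fork node Z1 ∈ conditioning set.
{Z1, Z6} contains no descendant of Z3 and blocks every backdoor path.
Every element of {Z1, Z6} is needed (dropping Z1 leaves P8 open; dropping Z6 leaves P4 open), so no proper subset is valid.
Among all size-2 subsets of the eligible variables, only {Z1, Z6} blocks every backdoor path, so it is the unique smallest valid adjustment set.

{Z1, Z6}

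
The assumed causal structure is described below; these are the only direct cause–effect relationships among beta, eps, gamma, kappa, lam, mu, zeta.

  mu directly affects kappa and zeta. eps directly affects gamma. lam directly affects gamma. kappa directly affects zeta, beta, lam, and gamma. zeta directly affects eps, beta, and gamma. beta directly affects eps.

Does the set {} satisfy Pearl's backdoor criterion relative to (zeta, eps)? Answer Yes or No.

Backdoor paths from zeta to eps (paths whose first edge points into zeta):
  P1: zeta <- mu -> kappa -> lam -> gamma <- eps
  P2: zeta <- mu -> kappa -> beta -> eps
  P3: zeta <- mu -> kappa -> gamma <- eps
  P4: zeta <- kappa -> lam -> gamma <- eps
  P5: zeta <- kappa -> beta -> eps
  P6: zeta <- kappa -> gamma <- eps
Condition 1 (no descendant of zeta in the set): holds — descendants of zeta are {beta, eps, gamma}; none are in {}.
Condition 2 (every backdoor path blocked by {}):
  P1: blocked at collider gamma (neither it nor any descendant is in the conditioning set).
  P2: open — no interior node is in the conditioning set.
  P3: blocked at collider gamma (neither it nor any descendant is in the conditioning set).
  P4: blocked at collider gamma (neither it nor any descendant is in the conditioning set).
  P5: open — no interior node is in the conditioning set.
  P6: blocked at collider gamma (neither it nor any descendant is in the conditioning set).
{} does not satisfy the backdoor criterion.

No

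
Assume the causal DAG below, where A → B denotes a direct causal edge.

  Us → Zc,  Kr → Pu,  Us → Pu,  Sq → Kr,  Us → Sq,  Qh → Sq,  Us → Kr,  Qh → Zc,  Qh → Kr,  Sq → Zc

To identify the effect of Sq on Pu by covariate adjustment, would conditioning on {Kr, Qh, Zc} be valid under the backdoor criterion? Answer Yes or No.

No

Backdoor paths from Sq to Pu (paths whose first edge points into Sq):
  P1: Sq <- Us -> Zc <- Qh -> Kr -> Pu
  P2: Sq <- Us -> Kr -> Pu
  P3: Sq <- Us -> Pu
  P4: Sq <- Qh -> Zc <- Us -> Kr -> Pu
  P5: Sq <- Qh -> Zc <- Us -> Pu
  P6: Sq <- Qh -> Kr <- Us -> Pu
  P7: Sq <- Qh -> Kr -> Pu
Condition 1 (no descendant of Sq in the set): FAILS — Kr and Zc are descendants of Sq.
Condition 2 (every backdoor path blocked by {Kr, Qh, Zc}):
  P1: blocked at fork node Qh ∈ conditioning set.
  P2: blocked at chain node Kr ∈ conditioning set.
  P3: open — no interior node is in the conditioning set.
  P4: blocked at fork node Qh ∈ conditioning set.
  P5: blocked at fork node Qh ∈ conditioning set.
  P6: blocked at fork node Qh ∈ conditioning set.
  P7: blocked at fork node Qh ∈ conditioning set.
{Kr, Qh, Zc} does not satisfy the backdoor criterion.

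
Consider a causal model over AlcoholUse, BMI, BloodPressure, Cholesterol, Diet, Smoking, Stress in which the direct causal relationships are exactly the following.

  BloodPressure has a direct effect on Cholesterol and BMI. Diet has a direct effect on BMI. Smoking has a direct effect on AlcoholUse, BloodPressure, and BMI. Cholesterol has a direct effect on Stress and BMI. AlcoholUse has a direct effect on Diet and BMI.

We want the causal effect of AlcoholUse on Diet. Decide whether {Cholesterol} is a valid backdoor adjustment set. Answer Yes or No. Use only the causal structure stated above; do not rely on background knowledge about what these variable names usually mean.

Backdoor paths from AlcoholUse to Diet (paths whose first edge points into AlcoholUse):
  P1: AlcoholUse <- Smoking -> BloodPressure -> Cholesterol -> BMI <- Diet
  P2: AlcoholUse <- Smoking -> BloodPressure -> BMI <- Diet
  P3: AlcoholUse <- Smoking -> BMI <- Diet
Condition 1 (no descendant of AlcoholUse in the set): holds — descendants of AlcoholUse are {BMI, Diet}; none are in {Cholesterol}.
Condition 2 (every backdoor path blocked by {Cholesterol}):
  P1: blocked at chain node Cholesterol ∈ conditioning set.
  P2: blocked at collider BMI (neither it nor any descendant is in the conditioning set).
  P3: blocked at collider BMI (neither it nor any descendant is in the conditioning set).
{Cholesterol} satisfies the backdoor criterion.

Yes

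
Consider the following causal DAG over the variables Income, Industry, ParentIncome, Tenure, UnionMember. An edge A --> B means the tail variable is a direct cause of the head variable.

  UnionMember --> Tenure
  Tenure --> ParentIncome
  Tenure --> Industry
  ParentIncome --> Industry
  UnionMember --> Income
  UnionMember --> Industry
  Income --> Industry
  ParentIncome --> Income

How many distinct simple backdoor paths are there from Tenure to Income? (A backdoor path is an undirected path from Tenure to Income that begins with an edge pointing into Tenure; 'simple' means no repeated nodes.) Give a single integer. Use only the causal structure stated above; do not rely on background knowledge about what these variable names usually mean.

A backdoor path from Tenure to Income is any simple undirected path whose first edge points into Tenure (i.e. leaves Tenure via a parent).
Parents of Tenure: {UnionMember}.
Enumerating:
  P1: Tenure <- UnionMember -> Income
  P2: Tenure <- UnionMember -> Industry <- ParentIncome -> Income
  P3: Tenure <- UnionMember -> Industry <- Income
That exhausts the simple backdoor paths. Count: 3.

3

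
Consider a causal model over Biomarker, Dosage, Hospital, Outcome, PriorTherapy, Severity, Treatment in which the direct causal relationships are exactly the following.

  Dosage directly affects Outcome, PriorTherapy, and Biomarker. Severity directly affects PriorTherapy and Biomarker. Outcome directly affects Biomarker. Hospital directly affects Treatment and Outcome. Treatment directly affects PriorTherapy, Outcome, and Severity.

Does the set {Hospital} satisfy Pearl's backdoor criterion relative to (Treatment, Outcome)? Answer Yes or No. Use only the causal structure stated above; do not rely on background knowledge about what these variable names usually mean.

Backdoor paths from Treatment to Outcome (paths whose first edge points into Treatment):
  P1: Treatment <- Hospital -> Outcome
Condition 1 (no descendant of Treatment in the set): holds — descendants of Treatment are {Biomarker, Outcome, PriorTherapy, Severity}; none are in {Hospital}.
Condition 2 (every backdoor path blocked by {Hospital}):
  P1: blocked at fork node Hospital ∈ conditioning set.
{Hospital} satisfies the backdoor criterion.

Yes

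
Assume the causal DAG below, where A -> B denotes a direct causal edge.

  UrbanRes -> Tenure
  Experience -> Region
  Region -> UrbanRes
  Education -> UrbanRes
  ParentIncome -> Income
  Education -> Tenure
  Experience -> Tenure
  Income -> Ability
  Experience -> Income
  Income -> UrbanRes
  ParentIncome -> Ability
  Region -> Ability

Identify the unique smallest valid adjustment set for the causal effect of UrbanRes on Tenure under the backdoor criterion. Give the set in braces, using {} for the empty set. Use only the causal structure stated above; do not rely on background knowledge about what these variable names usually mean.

Variables eligible for adjustment (non-descendants of UrbanRes, excluding UrbanRes and Tenure): {Ability, Education, Experience, Income, ParentIncome, Region}.
Backdoor paths from UrbanRes to Tenure:
  P1: UrbanRes <- Income <- ParentIncome -> Ability <- Region <- Experience -> Tenure
  P2: UrbanRes <- Income <- Experience -> Tenure
  P3: UrbanRes <- Income -> Ability <- Region <- Experience -> Tenure
  P4: UrbanRes <- Education -> Tenure
  P5: UrbanRes <- Region <- Experience -> Tenure
  P6: UrbanRes <- Region -> Ability <- ParentIncome -> Income <- Experience -> Tenure
  P7: UrbanRes <- Region -> Ability <- Income <- Experience -> Tenure
The empty set is not sufficient: P2 (UrbanRes <- Income <- Experience -> Tenure) has no collider blocking it and no conditioned non-collider, so it is open.
Try {Education, Experience}:
  P1: blocked at collider Ability (neither it nor any descendant is in the conditioning set).
  P2: blocked at fork node Experience ∈ conditioning set.
  P3: blocked at collider Ability (neither it nor any descendant is in the conditioning set).
  P4: blocked at fork node Education ∈ conditioning set.
  P5: blocked at fork node Experience ∈ conditioning set.
  P6: blocked at collider Ability (neither it nor any descendant is in the conditioning set).
  P7: blocked at collider Ability (neither it nor any descendant is in the conditioning set).
{Education, Experience} contains no descendant of UrbanRes and blocks every backdoor path.
Every element of {Education, Experience} is needed (dropping Education leaves P4 open; dropping Experience leaves P2 open), so no proper subset is valid.
Among all size-2 subsets of the eligible variables, only {Education, Experience} blocks every backdoor path, so it is the unique smallest valid adjustment set.

{Education, Experience}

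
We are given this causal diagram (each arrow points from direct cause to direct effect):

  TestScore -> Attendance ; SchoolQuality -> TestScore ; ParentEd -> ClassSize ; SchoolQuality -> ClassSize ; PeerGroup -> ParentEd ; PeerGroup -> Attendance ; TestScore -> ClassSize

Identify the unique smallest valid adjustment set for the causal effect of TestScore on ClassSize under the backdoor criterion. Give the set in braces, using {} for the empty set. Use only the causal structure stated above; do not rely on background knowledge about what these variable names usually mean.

Variables eligible for adjustment (non-descendants of TestScore, excluding TestScore and ClassSize): {ParentEd, PeerGroup, SchoolQuality}.
Backdoor paths from TestScore to ClassSize:
  P1: TestScore <- SchoolQuality -> ClassSize
The empty set is not sufficient: P1 (TestScore <- SchoolQuality -> ClassSize) has no collider blocking it and no conditioned non-collider, so it is open.
Try {SchoolQuality}:
  P1: blocked at fork node SchoolQuality ∈ conditioning set.
{SchoolQuality} contains no descendant of TestScore and blocks every backdoor path.
No other singleton works — e.g. {PeerGroup} leaves P1 open — so {SchoolQuality} is the unique smallest valid adjustment set.

{SchoolQuality}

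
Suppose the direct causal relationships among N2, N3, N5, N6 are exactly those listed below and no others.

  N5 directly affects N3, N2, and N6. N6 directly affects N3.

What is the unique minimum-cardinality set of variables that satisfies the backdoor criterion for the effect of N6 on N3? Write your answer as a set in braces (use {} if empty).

Variables eligible for adjustment (non-descendants of N6, excluding N6 and N3): {N2, N5}.
Backdoor paths from N6 to N3:
  P1: N6 <- N5 -> N3
The empty set is not sufficient: P1 (N6 <- N5 -> N3) has no collider blocking it and no conditioned non-collider, so it is open.
Try {N5}:
  P1: blocked at fork node N5 ∈ conditioning set.
{N5} contains no descendant of N6 and blocks every backdoor path.
No other singleton works — e.g. {N2} leaves P1 open — so {N5} is the unique smallest valid adjustment set.

{N5}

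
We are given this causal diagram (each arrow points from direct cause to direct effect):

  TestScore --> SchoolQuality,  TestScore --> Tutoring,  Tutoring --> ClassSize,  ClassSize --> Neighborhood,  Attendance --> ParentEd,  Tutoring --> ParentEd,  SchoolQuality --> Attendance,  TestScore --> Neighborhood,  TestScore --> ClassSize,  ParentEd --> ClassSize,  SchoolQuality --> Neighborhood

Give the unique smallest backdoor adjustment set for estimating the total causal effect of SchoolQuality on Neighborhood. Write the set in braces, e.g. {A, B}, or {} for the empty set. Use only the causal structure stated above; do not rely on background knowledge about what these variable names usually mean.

Variables eligible for adjustment (non-descendants of SchoolQuality, excluding SchoolQuality and Neighborhood): {TestScore, Tutoring}.
Backdoor paths from SchoolQuality to Neighborhood:
  P1: SchoolQuality <- TestScore -> Tutoring -> ParentEd -> ClassSize -> Neighborhood
  P2: SchoolQuality <- TestScore -> Tutoring -> ClassSize -> Neighborhood
  P3: SchoolQuality <- TestScore -> ClassSize -> Neighborhood
  P4: SchoolQuality <- TestScore -> Neighborhood
The empty set is not sufficient: P1 (SchoolQuality <- TestScore -> Tutoring -> ParentEd -> ClassSize -> Neighborhood) has no collider blocking it and no conditioned non-collider, so it is open.
Try {TestScore}:
  P1: blocked at fork node TestScore ∈ conditioning set.
  P2: blocked at fork node TestScore ∈ conditioning set.
  P3: blocked at fork node TestScore ∈ conditioning set.
  P4: blocked at fork node TestScore ∈ conditioning set.
{TestScore} contains no descendant of SchoolQuality and blocks every backdoor path.
No other singleton works — e.g. {Tutoring} leaves P3 open — so {TestScore} is the unique smallest valid adjustment set.

{TestScore}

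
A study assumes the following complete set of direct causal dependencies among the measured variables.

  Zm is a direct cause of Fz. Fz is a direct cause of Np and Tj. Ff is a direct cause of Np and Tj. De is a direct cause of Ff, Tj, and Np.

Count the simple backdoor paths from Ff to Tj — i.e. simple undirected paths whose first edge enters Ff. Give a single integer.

A backdoor path from Ff to Tj is any simple undirected path whose first edge points into Ff (i.e. leaves Ff via a parent).
Parents of Ff: {De}.
Enumerating:
  P1: Ff <- De -> Np <- Fz -> Tj
  P2: Ff <- De -> Tj
That exhausts the simple backdoor paths. Count: 2.

2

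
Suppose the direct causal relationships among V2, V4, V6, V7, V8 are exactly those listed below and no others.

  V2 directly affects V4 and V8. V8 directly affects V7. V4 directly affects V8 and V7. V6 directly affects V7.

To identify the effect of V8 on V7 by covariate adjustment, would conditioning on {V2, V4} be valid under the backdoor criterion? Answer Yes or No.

Yes

Backdoor paths from V8 to V7 (paths whose first edge points into V8):
  P1: V8 <- V2 -> V4 -> V7
  P2: V8 <- V4 -> V7
Condition 1 (no descendant of V8 in the set): holds — descendants of V8 are {V7}; none are in {V2, V4}.
Condition 2 (every backdoor path blocked by {V2, V4}):
  P1: blocked at fork node V2 ∈ conditioning set.
  P2: blocked at fork node V4 ∈ conditioning set.
{V2, V4} satisfies the backdoor criterion.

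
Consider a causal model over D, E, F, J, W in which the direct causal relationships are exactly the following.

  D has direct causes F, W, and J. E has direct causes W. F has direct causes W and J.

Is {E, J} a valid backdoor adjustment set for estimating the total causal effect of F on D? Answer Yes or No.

No

Backdoor paths from F to D (paths whose first edge points into F):
  P1: F <- J -> D
  P2: F <- W -> D
Condition 1 (no descendant of F in the set): holds — descendants of F are {D}; none are in {E, J}.
Condition 2 (every backdoor path blocked by {E, J}):
  P1: blocked at fork node J ∈ conditioning set.
  P2: open — no interior node is in the conditioning set.
{E, J} does not satisfy the backdoor criterion.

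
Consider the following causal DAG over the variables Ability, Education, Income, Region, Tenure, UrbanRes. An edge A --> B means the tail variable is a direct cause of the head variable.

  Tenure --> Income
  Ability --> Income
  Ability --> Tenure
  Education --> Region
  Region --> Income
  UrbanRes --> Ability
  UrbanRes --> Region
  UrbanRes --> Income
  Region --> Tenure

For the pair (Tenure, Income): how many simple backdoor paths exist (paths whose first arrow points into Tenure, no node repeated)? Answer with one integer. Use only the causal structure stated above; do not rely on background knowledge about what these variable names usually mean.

A backdoor path from Tenure to Income is any simple undirected path whose first edge points into Tenure (i.e. leaves Tenure via a parent).
Parents of Tenure: {Ability, Region}.
Enumerating:
  P1: Tenure <- Ability <- UrbanRes -> Region -> Income
  P2: Tenure <- Ability <- UrbanRes -> Income
  P3: Tenure <- Ability -> Income
  P4: Tenure <- Region <- UrbanRes -> Ability -> Income
  P5: Tenure <- Region <- UrbanRes -> Income
  P6: Tenure <- Region -> Income
That exhausts the simple backdoor paths. Count: 6.

6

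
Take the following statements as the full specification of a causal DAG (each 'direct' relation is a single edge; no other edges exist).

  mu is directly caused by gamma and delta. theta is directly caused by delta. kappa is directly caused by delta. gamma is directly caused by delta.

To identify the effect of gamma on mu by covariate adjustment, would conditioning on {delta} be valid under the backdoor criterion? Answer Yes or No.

Backdoor paths from gamma to mu (paths whose first edge points into gamma):
  P1: gamma <- delta -> mu
Condition 1 (no descendant of gamma in the set): holds — descendants of gamma are {mu}; none are in {delta}.
Condition 2 (every backdoor path blocked by {delta}):
  P1: blocked at fork node delta ∈ conditioning set.
{delta} satisfies the backdoor criterion.

Yes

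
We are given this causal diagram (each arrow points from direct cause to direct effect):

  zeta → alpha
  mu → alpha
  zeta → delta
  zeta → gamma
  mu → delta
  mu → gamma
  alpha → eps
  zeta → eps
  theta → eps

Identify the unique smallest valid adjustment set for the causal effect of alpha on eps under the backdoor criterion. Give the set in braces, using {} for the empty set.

{zeta}

Variables eligible for adjustment (non-descendants of alpha, excluding alpha and eps): {delta, gamma, mu, theta, zeta}.
Backdoor paths from alpha to eps:
  P1: alpha <- mu -> delta <- zeta -> eps
  P2: alpha <- mu -> gamma <- zeta -> eps
  P3: alpha <- zeta -> eps
The empty set is not sufficient: P3 (alpha <- zeta -> eps) has no collider blocking it and no conditioned non-collider, so it is open.
Try {zeta}:
  P1: blocked at collider delta (neither it nor any descendant is in the conditioning set).
  P2: blocked at collider gamma (neither it nor any descendant is in the conditioning set).
  P3: blocked at fork node zeta ∈ conditioning set.
{zeta} contains no descendant of alpha and blocks every backdoor path.
No other singleton works — e.g. {mu} leaves P3 open — so {zeta} is the unique smallest valid adjustment set.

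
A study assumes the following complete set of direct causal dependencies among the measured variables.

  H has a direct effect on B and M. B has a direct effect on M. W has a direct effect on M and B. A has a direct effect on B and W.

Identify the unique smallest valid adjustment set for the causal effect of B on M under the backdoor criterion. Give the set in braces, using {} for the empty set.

{H, W}

Variables eligible for adjustment (non-descendants of B, excluding B and M): {A, H, W}.
Backdoor paths from B to M:
  P1: B <- H -> M
  P2: B <- A -> W -> M
  P3: B <- W -> M
The empty set is not sufficient: P1 (B <- H -> M) has no collider blocking it and no conditioned non-collider, so it is open.
Try {H, W}:
  P1: blocked at fork node H ∈ conditioning set.
  P2: blocked at chain node W ∈ conditioning set.
  P3: blocked at fork node W ∈ conditioning set.
{H, W} contains no descendant of B and blocks every backdoor path.
Every element of {H, W} is needed (dropping H leaves P1 open; dropping W leaves P2 open), so no proper subset is valid.
Among all size-2 subsets of the eligible variables, only {H, W} blocks every backdoor path, so it is the unique smallest valid adjustment set.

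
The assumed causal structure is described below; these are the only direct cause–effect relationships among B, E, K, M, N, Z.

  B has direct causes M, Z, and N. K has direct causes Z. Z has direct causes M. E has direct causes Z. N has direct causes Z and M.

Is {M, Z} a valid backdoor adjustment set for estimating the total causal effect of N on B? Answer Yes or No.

Backdoor paths from N to B (paths whose first edge points into N):
  P1: N <- M -> Z -> B
  P2: N <- M -> B
  P3: N <- Z <- M -> B
  P4: N <- Z -> B
Condition 1 (no descendant of N in the set): holds — descendants of N are {B}; none are in {M, Z}.
Condition 2 (every backdoor path blocked by {M, Z}):
  P1: blocked at fork node M ∈ conditioning set.
  P2: blocked at fork node M ∈ conditioning set.
  P3: blocked at chain node Z ∈ conditioning set.
  P4: blocked at fork node Z ∈ conditioning set.
{M, Z} satisfies the backdoor criterion.

Yes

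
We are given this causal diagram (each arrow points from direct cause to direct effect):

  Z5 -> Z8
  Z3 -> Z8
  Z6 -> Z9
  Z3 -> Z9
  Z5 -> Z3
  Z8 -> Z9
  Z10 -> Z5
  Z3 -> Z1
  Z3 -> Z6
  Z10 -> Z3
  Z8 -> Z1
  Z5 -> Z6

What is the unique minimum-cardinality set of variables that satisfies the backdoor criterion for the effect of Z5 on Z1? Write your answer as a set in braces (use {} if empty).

{Z10}

Variables eligible for adjustment (non-descendants of Z5, excluding Z5 and Z1): {Z10}.
Backdoor paths from Z5 to Z1:
  P1: Z5 <- Z10 -> Z3 -> Z6 -> Z9 <- Z8 -> Z1
  P2: Z5 <- Z10 -> Z3 -> Z8 -> Z1
  P3: Z5 <- Z10 -> Z3 -> Z9 <- Z8 -> Z1
  P4: Z5 <- Z10 -> Z3 -> Z1
The empty set is not sufficient: P2 (Z5 <- Z10 -> Z3 -> Z8 -> Z1) has no collider blocking it and no conditioned non-collider, so it is open.
Try {Z10}:
  P1: blocked at fork node Z10 ∈ conditioning set.
  P2: blocked at fork node Z10 ∈ conditioning set.
  P3: blocked at fork node Z10 ∈ conditioning set.
  P4: blocked at fork node Z10 ∈ conditioning set.
{Z10} contains no descendant of Z5 and blocks every backdoor path.
{Z10} is the unique smallest valid adjustment set.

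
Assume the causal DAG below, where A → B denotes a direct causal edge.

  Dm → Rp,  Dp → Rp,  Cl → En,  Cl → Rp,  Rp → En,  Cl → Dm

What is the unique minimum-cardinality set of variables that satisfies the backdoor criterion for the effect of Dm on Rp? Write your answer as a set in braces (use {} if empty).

{Cl}

Variables eligible for adjustment (non-descendants of Dm, excluding Dm and Rp): {Cl, Dp}.
Backdoor paths from Dm to Rp:
  P1: Dm <- Cl -> Rp
  P2: Dm <- Cl -> En <- Rp
The empty set is not sufficient: P1 (Dm <- Cl -> Rp) has no collider blocking it and no conditioned non-collider, so it is open.
Try {Cl}:
  P1: blocked at fork node Cl ∈ conditioning set.
  P2: blocked at fork node Cl ∈ conditioning set.
{Cl} contains no descendant of Dm and blocks every backdoor path.
No other singleton works — e.g. {Dp} leaves P1 open — so {Cl} is the unique smallest valid adjustment set.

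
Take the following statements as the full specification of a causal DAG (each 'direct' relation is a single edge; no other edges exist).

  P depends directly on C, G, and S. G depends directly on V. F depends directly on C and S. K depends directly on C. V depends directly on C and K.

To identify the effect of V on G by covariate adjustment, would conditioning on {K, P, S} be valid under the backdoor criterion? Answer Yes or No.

Backdoor paths from V to G (paths whose first edge points into V):
  P1: V <- C -> F <- S -> P <- G
  P2: V <- C -> P <- G
  P3: V <- K <- C -> F <- S -> P <- G
  P4: V <- K <- C -> P <- G
Condition 1 (no descendant of V in the set): FAILS — P is a descendant of V.
Condition 2 (every backdoor path blocked by {K, P, S}):
  P1: blocked at collider F (neither it nor any descendant is in the conditioning set).
  P2: open — collider(s) P are conditioned on (or have a conditioned descendant) and no non-collider on the path is in the set.
  P3: blocked at chain node K ∈ conditioning set.
  P4: blocked at chain node K ∈ conditioning set.
{K, P, S} does not satisfy the backdoor criterion.

No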